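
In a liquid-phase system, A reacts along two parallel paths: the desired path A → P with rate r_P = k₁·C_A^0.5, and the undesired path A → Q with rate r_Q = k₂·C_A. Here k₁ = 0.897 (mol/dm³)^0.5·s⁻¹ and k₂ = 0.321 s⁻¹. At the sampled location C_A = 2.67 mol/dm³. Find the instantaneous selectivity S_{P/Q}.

1.71

S_{P/Q} = r_P/r_Q = (k₁·C_A^0.5)/(k₂·C_A) = (k₁/k₂)·C_A^-0.5.
= (0.897×2.670^0.5) / (0.321×2.670) = 1.466/0.8571 = 1.71.
The undesired path is higher order in A, so low C_A (CSTR or dilute feed) favours P.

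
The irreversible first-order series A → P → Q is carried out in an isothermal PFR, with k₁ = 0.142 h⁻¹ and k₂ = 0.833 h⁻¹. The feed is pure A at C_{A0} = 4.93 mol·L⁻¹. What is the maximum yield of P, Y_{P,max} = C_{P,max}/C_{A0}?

At the optimum, C_{P,max}/C_{A0} = (k₁/k₂)^[k₂/(k₂−k₁)].
= (0.142/0.833)^(0.833/(0.833−0.142)) = (0.1705)^(1.205) = 0.1185.

0.119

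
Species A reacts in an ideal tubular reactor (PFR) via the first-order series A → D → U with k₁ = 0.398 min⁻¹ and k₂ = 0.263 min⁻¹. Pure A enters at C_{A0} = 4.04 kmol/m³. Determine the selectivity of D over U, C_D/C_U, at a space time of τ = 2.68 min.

2.07

Solving the coupled first-order balances gives C_D(τ) = [k₁/(k₂−k₁)]·C_{A0}·(e^(−k₁τ) − e^(−k₂τ)).
e^(−k₁τ) = e^(−0.398×2.68) = e^(−1.067) = 0.3442; e^(−k₂τ) = e^(−0.7048) = 0.4942.
C_D = 0.398×4.04/(0.263−0.398) × (0.3442−0.4942) = (-11.91)×(-0.1500) = 1.787 kmol/m³.
C_A = C_{A0}e^(−k₁τ) = 1.390 kmol/m³, so C_U = C_{A0}−C_A−C_D = 0.8627 kmol/m³; C_D/C_U = 2.07.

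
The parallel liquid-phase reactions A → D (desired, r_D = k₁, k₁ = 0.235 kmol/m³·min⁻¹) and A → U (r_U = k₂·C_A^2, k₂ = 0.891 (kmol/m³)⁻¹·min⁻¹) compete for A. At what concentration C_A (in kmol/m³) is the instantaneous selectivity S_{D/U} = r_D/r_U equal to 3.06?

S_{D/U} = (k₁/k₂)·C_A^-2 ⇒ C_A = (S·k₂/k₁)^(-0.5).
= (3.06×0.891/0.235)^(-0.5) = (11.60)^(-0.5) = 0.294 kmol/m³.

0.294 kmol/m³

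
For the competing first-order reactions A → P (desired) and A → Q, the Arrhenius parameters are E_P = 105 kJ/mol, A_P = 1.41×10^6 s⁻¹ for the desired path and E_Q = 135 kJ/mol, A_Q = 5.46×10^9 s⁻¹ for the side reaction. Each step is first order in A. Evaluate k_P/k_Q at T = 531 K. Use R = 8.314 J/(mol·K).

0.231

k_P/k_Q = (A_P/A_Q)·exp[−(E_P−E_Q)/(RT)] = (A_P/A_Q)·exp[(E_Q−E_P)/(RT)].
(E_Q−E_P)/(RT) = (135−105)×10³/(8.314×531) = 30000/4415 = 6.795.
k_P/k_Q = (1.41×10^6/5.46×10^9)·exp(6.795) = 2.582×10^-4 × 893.8 = 0.231.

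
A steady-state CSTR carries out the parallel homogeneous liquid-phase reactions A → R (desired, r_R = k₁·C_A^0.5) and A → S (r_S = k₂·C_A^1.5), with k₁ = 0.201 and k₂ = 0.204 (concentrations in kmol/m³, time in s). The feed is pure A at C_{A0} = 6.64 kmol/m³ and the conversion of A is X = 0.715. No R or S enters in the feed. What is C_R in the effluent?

Exit C_A = C_{A0}(1−X) = 6.64×0.285 = 1.892 kmol/m³.
A CSTR operates uniformly at the exit composition, giving r_R = 0.2765 and r_S = 0.5311 (each k·C_A^n at C_A = 1.892).
Fraction of consumed A going to R: r_R/(r_R+r_S) = 0.3424.
C_R = 0.3424·C_{A0}·X = 0.3424×6.64×0.715 = 1.63 kmol/m³.

1.63 kmol/m³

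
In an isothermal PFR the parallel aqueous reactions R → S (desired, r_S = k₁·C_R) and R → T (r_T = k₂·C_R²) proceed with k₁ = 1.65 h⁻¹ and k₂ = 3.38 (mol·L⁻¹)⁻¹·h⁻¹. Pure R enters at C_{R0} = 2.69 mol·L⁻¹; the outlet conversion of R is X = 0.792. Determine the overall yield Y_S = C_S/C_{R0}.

0.201

C_R = C_{R0}(1−X) = 0.5595 mol·L⁻¹.
Along a PFR/batch, dC_S/dC_R = −r_S/(r_S+r_T) = −k₁/(k₁+k₂·C_R).
Integrating from C_{R0} to C_R: C_S = (1.65/3.38)·ln[(1.65+3.38·2.69)/(1.65+3.38·0.560)] = 0.4882·ln(10.74/3.541) = 0.5417 mol·L⁻¹.
Y_S = C_S/C_{R0} = 0.5417/2.69 = 0.201.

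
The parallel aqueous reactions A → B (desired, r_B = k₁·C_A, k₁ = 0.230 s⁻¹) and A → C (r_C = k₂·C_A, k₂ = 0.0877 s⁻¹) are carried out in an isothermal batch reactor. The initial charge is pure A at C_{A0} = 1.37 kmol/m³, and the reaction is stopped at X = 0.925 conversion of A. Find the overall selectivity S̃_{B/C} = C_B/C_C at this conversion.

C_A = C_{A0}(1−X) = 0.1027 kmol/m³.
Both paths are first order in A, so the instantaneous fraction to B is constant: dC_B/d(−C_A) = k₁/(k₁+k₂) = 0.7240.
C_B = 0.7240·(C_{A0}−C_A) = 0.7240×1.267 = 0.917 kmol/m³.
C_C = (C_{A0}−C_A)−C_B = 0.3498 kmol/m³; S̃_{B/C} = 0.9174/0.3498 = 2.62.

2.62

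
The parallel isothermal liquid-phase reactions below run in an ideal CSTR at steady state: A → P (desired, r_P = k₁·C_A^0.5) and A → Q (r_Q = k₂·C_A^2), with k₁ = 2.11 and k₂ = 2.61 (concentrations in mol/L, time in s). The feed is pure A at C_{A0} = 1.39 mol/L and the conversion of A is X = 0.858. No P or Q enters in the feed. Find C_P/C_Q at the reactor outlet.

9.22

Exit C_A = C_{A0}(1−X) = 1.39×0.142 = 0.1974 mol/L.
In a CSTR the entire volume is at exit conditions, so r_P = 2.11×0.1974^0.5 = 0.9374 and r_Q = 2.61×0.1974^2 = 0.1017.
Overall selectivity = C_P/C_Q = r_Pτ/(r_Qτ) = r_P/r_Q = 9.22.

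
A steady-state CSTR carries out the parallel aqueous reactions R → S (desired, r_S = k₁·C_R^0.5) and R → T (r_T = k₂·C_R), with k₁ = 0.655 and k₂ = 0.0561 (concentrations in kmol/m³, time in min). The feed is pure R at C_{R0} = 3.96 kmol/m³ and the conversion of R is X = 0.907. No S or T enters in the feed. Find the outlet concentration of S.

3.41 kmol/m³

Exit C_R = C_{R0}(1−X) = 3.96×0.0930 = 0.3683 kmol/m³.
Rates in a CSTR are evaluated at the outlet concentration: r_S = 0.655×0.3683^0.5 = 0.3975, r_T = 0.0561×0.3683 = 0.02066.
Fraction of consumed R going to S: r_S/(r_S+r_T) = 0.9506.
C_S = 0.9506·C_{R0}·X = 0.9506×3.96×0.907 = 3.41 kmol/m³.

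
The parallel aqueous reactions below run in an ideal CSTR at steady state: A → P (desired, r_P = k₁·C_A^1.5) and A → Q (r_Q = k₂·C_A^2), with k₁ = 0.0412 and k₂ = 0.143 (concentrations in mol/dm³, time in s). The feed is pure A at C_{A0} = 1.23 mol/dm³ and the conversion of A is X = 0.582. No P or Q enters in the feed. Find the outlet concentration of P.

Exit C_A = C_{A0}(1−X) = 1.23×0.418 = 0.5141 mol/dm³.
In a CSTR the entire volume is at exit conditions, so r_P = 0.0412×0.5141^1.5 = 0.01519 and r_Q = 0.143×0.5141^2 = 0.03780.
Fraction of consumed A going to P: r_P/(r_P+r_Q) = 0.2866.
C_P = 0.2866·C_{A0}·X = 0.2866×1.23×0.582 = 0.205 mol/dm³.

0.205 mol/dm³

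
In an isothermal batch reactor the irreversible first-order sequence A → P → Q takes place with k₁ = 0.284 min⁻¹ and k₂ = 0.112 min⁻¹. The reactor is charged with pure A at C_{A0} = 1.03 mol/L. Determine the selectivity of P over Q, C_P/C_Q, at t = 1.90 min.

The intermediate concentration in a first-order A→B→C sequence is C_P = k₁C_{A0}(e^(−k₁t) − e^(−k₂t))/(k₂−k₁).
e^(−k₁t) = e^(−0.284×1.90) = e^(−0.5396) = 0.5830; e^(−k₂t) = e^(−0.2128) = 0.8083.
C_P = 0.284×1.03/(0.112−0.284) × (0.5830−0.8083) = (-1.701)×(-0.2253) = 0.3832 mol/L.
C_A = C_{A0}e^(−k₁t) = 0.6005 mol/L, so C_Q = C_{A0}−C_A−C_P = 0.04630 mol/L; C_P/C_Q = 8.28.

8.28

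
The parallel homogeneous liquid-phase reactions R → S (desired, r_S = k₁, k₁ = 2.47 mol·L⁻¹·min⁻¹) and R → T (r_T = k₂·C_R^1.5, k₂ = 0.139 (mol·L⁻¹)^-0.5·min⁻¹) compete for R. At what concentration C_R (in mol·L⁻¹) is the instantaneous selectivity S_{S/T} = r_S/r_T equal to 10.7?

1.40 mol·L⁻¹

S_{S/T} = (k₁/k₂)·C_R^-1.5 ⇒ C_R = (S·k₂/k₁)^(1/(-1.5)).
= (10.7×0.139/2.47)^(-0.6667) = (0.6021)^(-0.6667) = 1.40 mol·L⁻¹.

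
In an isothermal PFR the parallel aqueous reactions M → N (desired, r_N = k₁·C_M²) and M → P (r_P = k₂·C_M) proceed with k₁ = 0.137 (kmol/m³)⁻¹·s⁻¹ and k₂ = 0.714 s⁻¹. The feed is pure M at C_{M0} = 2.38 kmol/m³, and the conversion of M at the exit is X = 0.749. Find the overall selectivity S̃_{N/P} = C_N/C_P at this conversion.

0.278

C_M = C_{M0}(1−X) = 0.5974 kmol/m³.
Along a PFR/batch, dC_P/dC_M = −r_P/(r_N+r_P) = −k₂/(k₂+k₁·C_M).
Integrating from C_{M0} to C_M: C_P = (0.714/0.137)·ln[(0.714+0.137·2.38)/(0.714+0.137·0.597)] = 5.212·ln(1.040/0.7958) = 1.395 kmol/m³.
Then C_N = (C_{M0}−C_M) − C_P = 1.783 − 1.395 = 0.3878 kmol/m³.
S̃_{N/P} = C_N/C_P = 0.3878/1.395 = 0.278.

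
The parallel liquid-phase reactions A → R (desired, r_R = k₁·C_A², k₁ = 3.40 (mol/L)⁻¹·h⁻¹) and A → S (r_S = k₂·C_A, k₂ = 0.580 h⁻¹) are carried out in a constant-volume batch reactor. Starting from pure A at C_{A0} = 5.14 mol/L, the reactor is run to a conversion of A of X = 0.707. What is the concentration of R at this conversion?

C_A = C_{A0}(1−X) = 1.506 mol/L.
Along a PFR/batch, dC_S/dC_A = −r_S/(r_R+r_S) = −k₂/(k₂+k₁·C_A).
Integrating from C_{A0} to C_A: C_S = (0.580/3.40)·ln[(0.580+3.40·5.14)/(0.580+3.40·1.51)] = 0.1706·ln(18.06/5.700) = 0.1967 mol/L.
Then C_R = (C_{A0}−C_A) − C_S = 3.634 − 0.1967 = 3.437 mol/L.

3.44 mol/L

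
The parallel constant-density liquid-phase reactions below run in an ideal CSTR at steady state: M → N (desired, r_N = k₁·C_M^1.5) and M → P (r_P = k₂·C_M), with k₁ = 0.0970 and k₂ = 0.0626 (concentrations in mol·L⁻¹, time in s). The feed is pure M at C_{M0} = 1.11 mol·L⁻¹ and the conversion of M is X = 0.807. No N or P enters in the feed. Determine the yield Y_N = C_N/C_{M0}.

Exit C_M = C_{M0}(1−X) = 1.11×0.193 = 0.2142 mol·L⁻¹.
A CSTR operates uniformly at the exit composition, giving r_N = 0.009618 and r_P = 0.01341 (each k·C_M^n at C_M = 0.2142).
Fraction of consumed M going to N: r_N/(r_N+r_P) = 0.4177.
C_N = 0.4177·C_{M0}·X = 0.4177×1.11×0.807 = 0.374 mol·L⁻¹; Y_N = C_N/C_{M0} = 0.337.

0.337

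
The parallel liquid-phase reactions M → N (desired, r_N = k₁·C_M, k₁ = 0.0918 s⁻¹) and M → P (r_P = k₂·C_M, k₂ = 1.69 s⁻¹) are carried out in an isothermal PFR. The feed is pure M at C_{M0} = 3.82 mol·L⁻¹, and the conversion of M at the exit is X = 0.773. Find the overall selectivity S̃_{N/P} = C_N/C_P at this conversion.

C_M = C_{M0}(1−X) = 0.8671 mol·L⁻¹.
Both paths are first order in M, so the instantaneous fraction to N is constant: dC_N/d(−C_M) = k₁/(k₁+k₂) = 0.05152.
C_N = 0.05152·(C_{M0}−C_M) = 0.05152×2.953 = 0.152 mol·L⁻¹.
C_P = (C_{M0}−C_M)−C_N = 2.801 mol·L⁻¹; S̃_{N/P} = 0.1521/2.801 = 0.0543.

0.0543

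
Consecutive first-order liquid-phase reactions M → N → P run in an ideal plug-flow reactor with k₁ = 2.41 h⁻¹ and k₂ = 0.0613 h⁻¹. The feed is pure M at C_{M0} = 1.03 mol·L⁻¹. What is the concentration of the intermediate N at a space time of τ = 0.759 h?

0.839 mol·L⁻¹

The intermediate concentration in a first-order A→B→C sequence is C_N = k₁C_{M0}(e^(−k₁τ) − e^(−k₂τ))/(k₂−k₁).
e^(−k₁τ) = e^(−2.41×0.759) = e^(−1.829) = 0.1605; e^(−k₂τ) = e^(−0.04653) = 0.9545.
C_N = 2.41×1.03/(0.0613−2.41) × (0.1605−0.9545) = (-1.057)×(-0.7940) = 0.8392 mol·L⁻¹.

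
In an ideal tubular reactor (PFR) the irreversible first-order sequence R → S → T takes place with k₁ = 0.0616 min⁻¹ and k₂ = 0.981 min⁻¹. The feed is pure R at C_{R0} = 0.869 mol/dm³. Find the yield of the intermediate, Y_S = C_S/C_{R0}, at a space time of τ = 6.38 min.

0.0451

Solving the coupled first-order balances gives C_S(τ) = [k₁/(k₂−k₁)]·C_{R0}·(e^(−k₁τ) − e^(−k₂τ)).
e^(−k₁τ) = e^(−0.0616×6.38) = e^(−0.3930) = 0.6750; e^(−k₂τ) = e^(−6.259) = 0.001914.
C_S = 0.0616×0.869/(0.981−0.0616) × (0.6750−0.001914) = 0.05822×0.6731 = 0.03919 mol/dm³.
Y_S = C_S/C_{R0} = 0.03919/0.869 = 0.0451.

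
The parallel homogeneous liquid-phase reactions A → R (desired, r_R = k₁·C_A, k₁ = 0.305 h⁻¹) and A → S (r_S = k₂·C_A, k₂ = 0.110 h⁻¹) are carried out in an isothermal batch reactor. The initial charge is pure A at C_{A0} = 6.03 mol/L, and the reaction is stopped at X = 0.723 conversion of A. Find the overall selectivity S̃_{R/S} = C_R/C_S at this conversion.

2.77

C_A = C_{A0}(1−X) = 1.670 mol/L.
Both paths are first order in A, so the instantaneous fraction to R is constant: dC_R/d(−C_A) = k₁/(k₁+k₂) = 0.7349.
C_R = 0.7349·(C_{A0}−C_A) = 0.7349×4.360 = 3.20 mol/L.
C_S = (C_{A0}−C_A)−C_R = 1.156 mol/L; S̃_{R/S} = 3.204/1.156 = 2.77.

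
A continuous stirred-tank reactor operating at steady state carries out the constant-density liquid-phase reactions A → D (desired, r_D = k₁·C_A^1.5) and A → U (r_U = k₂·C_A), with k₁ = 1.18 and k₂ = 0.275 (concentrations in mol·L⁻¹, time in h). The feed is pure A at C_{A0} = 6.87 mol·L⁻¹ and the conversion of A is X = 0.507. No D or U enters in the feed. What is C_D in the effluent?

3.09 mol·L⁻¹

Exit C_A = C_{A0}(1−X) = 6.87×0.493 = 3.387 mol·L⁻¹.
In a CSTR the entire volume is at exit conditions, so r_D = 1.18×3.387^1.5 = 7.355 and r_U = 0.275×3.387 = 0.9314.
Fraction of consumed A going to D: r_D/(r_D+r_U) = 0.8876.
C_D = 0.8876·C_{A0}·X = 0.8876×6.87×0.507 = 3.09 mol·L⁻¹.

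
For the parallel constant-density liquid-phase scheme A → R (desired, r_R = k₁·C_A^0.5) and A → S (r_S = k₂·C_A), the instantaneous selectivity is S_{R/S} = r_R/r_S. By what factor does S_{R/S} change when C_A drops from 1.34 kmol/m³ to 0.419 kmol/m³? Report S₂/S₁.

1.79

S_{R/S} = (k₁/k₂)·C_A^-0.5, so S₂/S₁ = (C_{A,2}/C_{A,1})^-0.5.
= (0.419/1.34)^(-0.5) = (0.3127)^(-0.5) = 1.79.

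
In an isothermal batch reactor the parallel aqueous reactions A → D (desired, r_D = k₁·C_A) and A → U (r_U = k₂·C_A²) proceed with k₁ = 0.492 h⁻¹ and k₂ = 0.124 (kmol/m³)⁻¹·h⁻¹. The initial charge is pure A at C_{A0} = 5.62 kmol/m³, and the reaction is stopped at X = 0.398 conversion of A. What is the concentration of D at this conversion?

1.05 kmol/m³

C_A = C_{A0}(1−X) = 3.383 kmol/m³.
Along a PFR/batch, dC_D/dC_A = −r_D/(r_D+r_U) = −k₁/(k₁+k₂·C_A).
Integrating from C_{A0} to C_A: C_D = (0.492/0.124)·ln[(0.492+0.124·5.62)/(0.492+0.124·3.38)] = 3.968·ln(1.189/0.9115) = 1.054 kmol/m³.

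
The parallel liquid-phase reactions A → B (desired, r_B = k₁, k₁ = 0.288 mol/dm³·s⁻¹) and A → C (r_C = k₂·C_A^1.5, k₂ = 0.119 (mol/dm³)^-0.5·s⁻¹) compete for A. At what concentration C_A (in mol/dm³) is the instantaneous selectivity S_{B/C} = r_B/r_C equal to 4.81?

S_{B/C} = (k₁/k₂)·C_A^-1.5 ⇒ C_A = (S·k₂/k₁)^(1/(-1.5)).
= (4.81×0.119/0.288)^(-0.6667) = (1.987)^(-0.6667) = 0.633 mol/dm³.

0.633 mol/dm³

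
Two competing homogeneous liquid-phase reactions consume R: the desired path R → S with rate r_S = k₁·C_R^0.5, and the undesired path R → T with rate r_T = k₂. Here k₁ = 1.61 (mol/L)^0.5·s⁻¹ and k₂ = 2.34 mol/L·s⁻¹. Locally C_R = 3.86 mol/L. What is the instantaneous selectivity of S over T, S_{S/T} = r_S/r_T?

1.35

S_{S/T} = r_S/r_T = (k₁·C_R^0.5)/(k₂) = (k₁/k₂)·C_R^0.5.
= (1.61×3.860^0.5) / (2.34) = 3.163/2.340 = 1.35.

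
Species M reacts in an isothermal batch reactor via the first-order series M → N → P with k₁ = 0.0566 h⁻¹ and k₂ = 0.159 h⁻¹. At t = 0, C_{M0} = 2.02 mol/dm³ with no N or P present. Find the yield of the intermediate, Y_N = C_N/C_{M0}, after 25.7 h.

For first-order series with pure M initially, C_N(t) = k₁C_{M0}/(k₂−k₁)·(e^(−k₁t) − e^(−k₂t)).
e^(−k₁t) = e^(−0.0566×25.7) = e^(−1.455) = 0.2335; e^(−k₂t) = e^(−4.086) = 0.01680.
C_N = 0.0566×2.02/(0.159−0.0566) × (0.2335−0.01680) = 1.117×0.2167 = 0.2419 mol/dm³.
Y_N = C_N/C_{M0} = 0.2419/2.02 = 0.120.

0.120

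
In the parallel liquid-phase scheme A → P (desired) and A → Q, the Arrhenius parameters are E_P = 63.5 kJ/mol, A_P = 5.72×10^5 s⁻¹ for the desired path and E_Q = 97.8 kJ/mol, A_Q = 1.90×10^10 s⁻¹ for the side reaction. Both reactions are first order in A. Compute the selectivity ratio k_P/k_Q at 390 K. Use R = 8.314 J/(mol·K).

Since both paths have the same order in A, the concentration cancels and S_{P/Q} = k_P/k_Q = (A_P/A_Q)·exp[(E_Q−E_P)/(RT)].
(E_Q−E_P)/(RT) = (97.8−63.5)×10³/(8.314×390) = 34300/3242 = 10.58.
k_P/k_Q = (5.72×10^5/1.90×10^10)·exp(10.58) = 3.011×10^-5 × 39277 = 1.18.
Since E_P < E_Q, lowering the temperature improves selectivity toward P.

1.18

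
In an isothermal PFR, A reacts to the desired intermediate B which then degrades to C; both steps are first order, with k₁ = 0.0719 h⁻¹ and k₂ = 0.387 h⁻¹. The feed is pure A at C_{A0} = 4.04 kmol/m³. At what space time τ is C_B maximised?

For first-order series the maximum of C_B occurs at τ_opt = ln(k₂/k₁)/(k₂−k₁).
= ln(0.387/0.0719)/(0.387−0.0719) = ln(5.382)/0.3151 = 1.683/0.3151 = 5.34 h.

5.34 h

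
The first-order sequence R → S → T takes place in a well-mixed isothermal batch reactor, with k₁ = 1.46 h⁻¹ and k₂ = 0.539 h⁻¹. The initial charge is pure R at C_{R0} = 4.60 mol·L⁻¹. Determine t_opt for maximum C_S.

The intermediate peaks when r₁ = r₂, i.e. k₁e^(−k₁t) = k₂e^(−k₂t), giving t_opt = ln(k₂/k₁)/(k₂−k₁).
= ln(0.539/1.46)/(0.539−1.46) = ln(0.3692)/-0.9210 = -0.9965/-0.9210 = 1.08 h.

1.08 h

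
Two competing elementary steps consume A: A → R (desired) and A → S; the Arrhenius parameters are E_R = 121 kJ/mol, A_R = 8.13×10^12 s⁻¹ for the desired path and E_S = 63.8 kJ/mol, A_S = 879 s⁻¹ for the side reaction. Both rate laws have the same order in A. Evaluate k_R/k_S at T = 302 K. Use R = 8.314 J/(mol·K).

1.18

k_R/k_S = (A_R/A_S)·exp[−(E_R−E_S)/(RT)] = (A_R/A_S)·exp[(E_S−E_R)/(RT)].
(E_S−E_R)/(RT) = (63.8−121)×10³/(8.314×302) = -57200/2511 = -22.78.
k_R/k_S = (8.13×10^12/879)·exp(-22.78) = 9.249×10^9 × 1.277×10^-10 = 1.18.
Since E_R > E_S, raising the temperature improves selectivity toward R.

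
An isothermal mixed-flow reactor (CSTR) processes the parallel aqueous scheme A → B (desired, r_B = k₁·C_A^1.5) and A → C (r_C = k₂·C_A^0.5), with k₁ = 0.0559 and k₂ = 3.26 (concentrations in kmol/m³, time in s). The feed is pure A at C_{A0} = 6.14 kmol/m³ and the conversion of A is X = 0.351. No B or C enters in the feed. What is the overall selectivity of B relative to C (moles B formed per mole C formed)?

Exit C_A = C_{A0}(1−X) = 6.14×0.649 = 3.985 kmol/m³.
Rates in a CSTR are evaluated at the outlet concentration: r_B = 0.0559×3.985^1.5 = 0.4447, r_C = 3.26×3.985^0.5 = 6.508.
Overall selectivity = C_B/C_C = r_Bτ/(r_Cτ) = r_B/r_C = 0.0683.

0.0683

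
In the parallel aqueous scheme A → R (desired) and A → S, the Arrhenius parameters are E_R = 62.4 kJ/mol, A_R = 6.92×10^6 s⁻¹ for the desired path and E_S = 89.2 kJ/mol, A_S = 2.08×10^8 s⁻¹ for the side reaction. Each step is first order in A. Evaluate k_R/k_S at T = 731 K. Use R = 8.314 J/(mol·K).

2.74

With equal orders, S_{R/S} = k_R/k_S = (A_R/A_S)·exp[(E_S−E_R)/(RT)].
(E_S−E_R)/(RT) = (89.2−62.4)×10³/(8.314×731) = 26800/6078 = 4.410.
k_R/k_S = (6.92×10^6/2.08×10^8)·exp(4.410) = 0.03327 × 82.24 = 2.74.
Since E_R < E_S, lowering the temperature improves selectivity toward R.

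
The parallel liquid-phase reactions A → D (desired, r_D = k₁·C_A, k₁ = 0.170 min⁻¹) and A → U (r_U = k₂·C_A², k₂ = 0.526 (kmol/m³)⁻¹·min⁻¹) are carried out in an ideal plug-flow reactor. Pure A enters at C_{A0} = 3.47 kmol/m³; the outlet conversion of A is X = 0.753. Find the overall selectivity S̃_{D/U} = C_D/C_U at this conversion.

C_A = C_{A0}(1−X) = 0.8571 kmol/m³.
Along a PFR/batch, dC_D/dC_A = −r_D/(r_D+r_U) = −k₁/(k₁+k₂·C_A).
Integrating from C_{A0} to C_A: C_D = (0.170/0.526)·ln[(0.170+0.526·3.47)/(0.170+0.526·0.857)] = 0.3232·ln(1.995/0.6208) = 0.3773 kmol/m³.
C_U = (C_{A0}−C_A)−C_D = 2.236 kmol/m³; S̃_{D/U} = 0.3773/2.236 = 0.169.

0.169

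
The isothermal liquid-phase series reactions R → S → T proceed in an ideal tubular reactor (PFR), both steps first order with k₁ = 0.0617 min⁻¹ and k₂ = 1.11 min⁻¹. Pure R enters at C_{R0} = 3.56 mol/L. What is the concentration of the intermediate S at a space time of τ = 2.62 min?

0.167 mol/L

The intermediate concentration in a first-order A→B→C sequence is C_S = k₁C_{R0}(e^(−k₁τ) − e^(−k₂τ))/(k₂−k₁).
e^(−k₁τ) = e^(−0.0617×2.62) = e^(−0.1617) = 0.8507; e^(−k₂τ) = e^(−2.908) = 0.05457.
C_S = 0.0617×3.56/(1.11−0.0617) × (0.8507−0.05457) = 0.2095×0.7962 = 0.1668 mol/L.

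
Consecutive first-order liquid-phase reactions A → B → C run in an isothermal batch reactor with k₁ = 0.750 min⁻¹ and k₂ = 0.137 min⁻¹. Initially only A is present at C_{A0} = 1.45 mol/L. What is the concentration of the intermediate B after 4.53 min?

For first-order series with pure A initially, C_B(t) = k₁C_{A0}/(k₂−k₁)·(e^(−k₁t) − e^(−k₂t)).
e^(−k₁t) = e^(−0.750×4.53) = e^(−3.397) = 0.03346; e^(−k₂t) = e^(−0.6206) = 0.5376.
C_B = 0.750×1.45/(0.137−0.750) × (0.03346−0.5376) = (-1.774)×(-0.5042) = 0.8944 mol/L.

0.894 mol/L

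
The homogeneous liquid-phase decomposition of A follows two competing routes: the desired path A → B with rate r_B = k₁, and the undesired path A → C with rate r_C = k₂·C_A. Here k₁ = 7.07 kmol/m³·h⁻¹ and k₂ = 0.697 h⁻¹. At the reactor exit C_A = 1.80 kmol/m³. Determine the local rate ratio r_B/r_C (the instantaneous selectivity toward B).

S_{B/C} = r_B/r_C = (k₁)/(k₂·C_A) = (k₁/k₂)·C_A⁻¹.
= (7.07) / (0.697×1.800) = 7.070/1.255 = 5.64.

5.64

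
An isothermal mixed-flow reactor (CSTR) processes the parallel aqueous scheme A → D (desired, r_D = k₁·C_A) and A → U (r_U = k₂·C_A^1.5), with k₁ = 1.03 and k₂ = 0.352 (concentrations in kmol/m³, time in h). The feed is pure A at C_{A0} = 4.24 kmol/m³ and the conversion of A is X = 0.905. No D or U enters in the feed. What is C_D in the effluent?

3.15 kmol/m³

Exit C_A = C_{A0}(1−X) = 4.24×0.0950 = 0.4028 kmol/m³.
Rates in a CSTR are evaluated at the outlet concentration: r_D = 1.03×0.4028 = 0.4149, r_U = 0.352×0.4028^1.5 = 0.08999.
Fraction of consumed A going to D: r_D/(r_D+r_U) = 0.8218.
C_D = 0.8218·C_{A0}·X = 0.8218×4.24×0.905 = 3.15 kmol/m³.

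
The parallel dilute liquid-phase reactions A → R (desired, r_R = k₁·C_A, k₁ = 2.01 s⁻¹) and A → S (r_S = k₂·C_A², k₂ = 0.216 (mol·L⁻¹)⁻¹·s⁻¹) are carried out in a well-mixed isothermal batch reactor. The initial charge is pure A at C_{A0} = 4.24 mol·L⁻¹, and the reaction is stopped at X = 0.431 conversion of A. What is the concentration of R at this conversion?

C_A = C_{A0}(1−X) = 2.413 mol·L⁻¹.
Along a PFR/batch, dC_R/dC_A = −r_R/(r_R+r_S) = −k₁/(k₁+k₂·C_A).
Integrating from C_{A0} to C_A: C_R = (2.01/0.216)·ln[(2.01+0.216·4.24)/(2.01+0.216·2.41)] = 9.306·ln(2.926/2.531) = 1.349 mol·L⁻¹.

1.35 mol·L⁻¹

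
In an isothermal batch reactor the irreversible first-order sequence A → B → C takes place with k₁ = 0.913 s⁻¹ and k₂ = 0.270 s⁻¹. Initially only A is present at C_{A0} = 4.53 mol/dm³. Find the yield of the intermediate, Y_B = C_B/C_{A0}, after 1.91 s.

0.600

The intermediate concentration in a first-order A→B→C sequence is C_B = k₁C_{A0}(e^(−k₁t) − e^(−k₂t))/(k₂−k₁).
e^(−k₁t) = e^(−0.913×1.91) = e^(−1.744) = 0.1748; e^(−k₂t) = e^(−0.5157) = 0.5971.
C_B = 0.913×4.53/(0.270−0.913) × (0.1748−0.5971) = (-6.432)×(-0.4222) = 2.716 mol/dm³.
Y_B = C_B/C_{A0} = 2.716/4.53 = 0.600.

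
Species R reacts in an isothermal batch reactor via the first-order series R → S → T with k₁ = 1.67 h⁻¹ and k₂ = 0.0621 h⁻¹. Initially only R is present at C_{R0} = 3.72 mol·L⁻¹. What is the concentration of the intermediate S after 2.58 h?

Solving the coupled first-order balances gives C_S(t) = [k₁/(k₂−k₁)]·C_{R0}·(e^(−k₁t) − e^(−k₂t)).
e^(−k₁t) = e^(−1.67×2.58) = e^(−4.309) = 0.01345; e^(−k₂t) = e^(−0.1602) = 0.8520.
C_S = 1.67×3.72/(0.0621−1.67) × (0.01345−0.8520) = (-3.864)×(-0.8385) = 3.240 mol·L⁻¹.

3.24 mol·L⁻¹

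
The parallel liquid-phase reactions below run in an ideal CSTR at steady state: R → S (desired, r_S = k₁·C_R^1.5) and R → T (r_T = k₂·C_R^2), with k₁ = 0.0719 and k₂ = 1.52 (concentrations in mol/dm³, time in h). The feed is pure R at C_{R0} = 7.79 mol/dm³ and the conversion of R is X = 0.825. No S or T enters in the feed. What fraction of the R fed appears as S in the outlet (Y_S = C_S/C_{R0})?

Exit C_R = C_{R0}(1−X) = 7.79×0.175 = 1.363 mol/dm³.
A CSTR operates uniformly at the exit composition, giving r_S = 0.1144 and r_T = 2.825 (each k·C_R^n at C_R = 1.363).
Fraction of consumed R going to S: r_S/(r_S+r_T) = 0.03894.
C_S = 0.03894·C_{R0}·X = 0.03894×7.79×0.825 = 0.250 mol/dm³; Y_S = C_S/C_{R0} = 0.0321.

0.0321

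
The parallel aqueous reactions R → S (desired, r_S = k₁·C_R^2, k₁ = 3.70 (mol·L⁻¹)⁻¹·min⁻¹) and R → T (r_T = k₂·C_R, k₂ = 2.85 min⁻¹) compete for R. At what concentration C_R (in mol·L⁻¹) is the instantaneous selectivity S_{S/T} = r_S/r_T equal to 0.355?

0.273 mol·L⁻¹

S_{S/T} = (k₁/k₂)·C_R ⇒ C_R = S·k₂/k₁.
= 0.355×2.85/3.70 = 0.273 mol·L⁻¹.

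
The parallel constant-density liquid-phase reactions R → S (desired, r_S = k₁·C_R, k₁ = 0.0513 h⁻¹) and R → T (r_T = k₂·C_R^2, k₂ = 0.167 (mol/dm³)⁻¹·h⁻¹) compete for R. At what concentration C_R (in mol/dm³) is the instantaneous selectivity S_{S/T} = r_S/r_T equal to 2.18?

S_{S/T} = (k₁/k₂)·C_R⁻¹ ⇒ C_R = (S·k₂/k₁)^(-1).
= (2.18×0.167/0.0513)^(-1) = (7.097)^(-1) = 0.141 mol/dm³.

0.141 mol/dm³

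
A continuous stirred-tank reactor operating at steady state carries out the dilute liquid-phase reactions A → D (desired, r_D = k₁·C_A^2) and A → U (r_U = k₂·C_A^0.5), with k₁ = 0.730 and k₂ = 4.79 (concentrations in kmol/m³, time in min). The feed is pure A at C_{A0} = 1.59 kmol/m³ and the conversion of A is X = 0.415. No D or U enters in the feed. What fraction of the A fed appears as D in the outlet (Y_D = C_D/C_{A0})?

Exit C_A = C_{A0}(1−X) = 1.59×0.585 = 0.9302 kmol/m³.
A CSTR operates uniformly at the exit composition, giving r_D = 0.6316 and r_U = 4.620 (each k·C_A^n at C_A = 0.9302).
Fraction of consumed A going to D: r_D/(r_D+r_U) = 0.1203.
C_D = 0.1203·C_{A0}·X = 0.1203×1.59×0.415 = 0.0794 kmol/m³; Y_D = C_D/C_{A0} = 0.0499.

0.0499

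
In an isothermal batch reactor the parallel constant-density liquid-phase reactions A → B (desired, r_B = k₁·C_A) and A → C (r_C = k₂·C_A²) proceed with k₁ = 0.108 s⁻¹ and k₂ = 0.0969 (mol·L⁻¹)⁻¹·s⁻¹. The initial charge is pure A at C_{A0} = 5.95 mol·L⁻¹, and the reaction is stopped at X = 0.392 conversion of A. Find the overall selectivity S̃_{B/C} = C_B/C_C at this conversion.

0.237

C_A = C_{A0}(1−X) = 3.618 mol·L⁻¹.
Along a PFR/batch, dC_B/dC_A = −r_B/(r_B+r_C) = −k₁/(k₁+k₂·C_A).
Integrating from C_{A0} to C_A: C_B = (0.108/0.0969)·ln[(0.108+0.0969·5.95)/(0.108+0.0969·3.62)] = 1.115·ln(0.6846/0.4585) = 0.4466 mol·L⁻¹.
C_C = (C_{A0}−C_A)−C_B = 1.886 mol·L⁻¹; S̃_{B/C} = 0.4466/1.886 = 0.237.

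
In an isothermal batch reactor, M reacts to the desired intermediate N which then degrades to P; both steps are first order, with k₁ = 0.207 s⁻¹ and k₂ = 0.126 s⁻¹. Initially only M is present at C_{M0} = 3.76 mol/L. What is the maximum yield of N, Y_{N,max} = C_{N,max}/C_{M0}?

For a first-order series the maximum intermediate yield is C_{N,max}/C_{M0} = (k₁/k₂)^[k₂/(k₂−k₁)].
= (0.207/0.126)^(0.126/(0.126−0.207)) = (1.643)^(-1.556) = 0.4620.

0.462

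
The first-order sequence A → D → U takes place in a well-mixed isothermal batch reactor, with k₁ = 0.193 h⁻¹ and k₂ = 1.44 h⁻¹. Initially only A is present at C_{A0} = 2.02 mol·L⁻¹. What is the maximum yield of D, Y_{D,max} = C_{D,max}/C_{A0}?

0.0982

For a first-order series the maximum intermediate yield is C_{D,max}/C_{A0} = (k₁/k₂)^[k₂/(k₂−k₁)].
= (0.193/1.44)^(1.44/(1.44−0.193)) = (0.1340)^(1.155) = 0.09820.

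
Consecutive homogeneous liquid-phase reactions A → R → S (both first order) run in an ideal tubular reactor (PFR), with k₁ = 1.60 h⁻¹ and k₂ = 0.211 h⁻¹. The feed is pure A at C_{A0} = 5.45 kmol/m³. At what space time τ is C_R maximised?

The intermediate peaks when r₁ = r₂, i.e. k₁e^(−k₁τ) = k₂e^(−k₂τ), giving τ_opt = ln(k₂/k₁)/(k₂−k₁).
= ln(0.211/1.60)/(0.211−1.60) = ln(0.1319)/-1.389 = -2.026/-1.389 = 1.46 h.

1.46 h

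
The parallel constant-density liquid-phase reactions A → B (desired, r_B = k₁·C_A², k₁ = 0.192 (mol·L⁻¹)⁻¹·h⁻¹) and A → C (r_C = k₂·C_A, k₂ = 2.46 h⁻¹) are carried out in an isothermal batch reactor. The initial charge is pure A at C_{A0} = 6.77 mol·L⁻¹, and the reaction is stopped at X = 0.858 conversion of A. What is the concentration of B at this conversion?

1.30 mol·L⁻¹

C_A = C_{A0}(1−X) = 0.9613 mol·L⁻¹.
Along a PFR/batch, dC_C/dC_A = −r_C/(r_B+r_C) = −k₂/(k₂+k₁·C_A).
Integrating from C_{A0} to C_A: C_C = (2.46/0.192)·ln[(2.46+0.192·6.77)/(2.46+0.192·0.961)] = 12.81·ln(3.760/2.645) = 4.508 mol·L⁻¹.
Then C_B = (C_{A0}−C_A) − C_C = 5.809 − 4.508 = 1.300 mol·L⁻¹.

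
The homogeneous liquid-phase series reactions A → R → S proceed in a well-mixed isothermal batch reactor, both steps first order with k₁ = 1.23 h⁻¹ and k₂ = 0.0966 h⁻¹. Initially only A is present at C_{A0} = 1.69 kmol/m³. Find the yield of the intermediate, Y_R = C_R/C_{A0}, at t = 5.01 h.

Solving the coupled first-order balances gives C_R(t) = [k₁/(k₂−k₁)]·C_{A0}·(e^(−k₁t) − e^(−k₂t)).
e^(−k₁t) = e^(−1.23×5.01) = e^(−6.162) = 0.002107; e^(−k₂t) = e^(−0.4840) = 0.6163.
C_R = 1.23×1.69/(0.0966−1.23) × (0.002107−0.6163) = (-1.834)×(-0.6142) = 1.127 kmol/m³.
Y_R = C_R/C_{A0} = 1.127/1.69 = 0.667.

0.667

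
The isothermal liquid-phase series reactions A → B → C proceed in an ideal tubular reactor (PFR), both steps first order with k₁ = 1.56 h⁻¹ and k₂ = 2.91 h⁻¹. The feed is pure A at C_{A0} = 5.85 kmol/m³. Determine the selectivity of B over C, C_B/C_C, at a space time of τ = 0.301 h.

1.81

The intermediate concentration in a first-order A→B→C sequence is C_B = k₁C_{A0}(e^(−k₁τ) − e^(−k₂τ))/(k₂−k₁).
e^(−k₁τ) = e^(−1.56×0.301) = e^(−0.4696) = 0.6253; e^(−k₂τ) = e^(−0.8759) = 0.4165.
C_B = 1.56×5.85/(2.91−1.56) × (0.6253−0.4165) = 6.760×0.2088 = 1.411 kmol/m³.
C_A = C_{A0}e^(−k₁τ) = 3.658 kmol/m³, so C_C = C_{A0}−C_A−C_B = 0.7807 kmol/m³; C_B/C_C = 1.81.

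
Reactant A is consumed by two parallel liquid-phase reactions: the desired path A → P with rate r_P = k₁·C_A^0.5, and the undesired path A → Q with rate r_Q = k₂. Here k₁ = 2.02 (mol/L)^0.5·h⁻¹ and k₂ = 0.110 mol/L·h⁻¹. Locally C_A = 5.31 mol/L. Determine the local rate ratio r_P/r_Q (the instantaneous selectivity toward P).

S_{P/Q} = r_P/r_Q = (k₁·C_A^0.5)/(k₂) = (k₁/k₂)·C_A^0.5.
= (2.02×5.310^0.5) / (0.110) = 4.655/0.1100 = 42.3.
Since the desired path is higher order in A, keeping C_A high (PFR or concentrated feed) favours P.

42.3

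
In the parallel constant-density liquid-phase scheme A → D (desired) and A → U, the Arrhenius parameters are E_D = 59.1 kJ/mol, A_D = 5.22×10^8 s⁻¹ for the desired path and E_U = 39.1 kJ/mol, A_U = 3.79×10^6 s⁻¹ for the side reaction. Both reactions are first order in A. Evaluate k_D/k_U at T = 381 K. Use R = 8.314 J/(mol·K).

0.249

k_D/k_U = (A_D/A_U)·exp[−(E_D−E_U)/(RT)] = (A_D/A_U)·exp[(E_U−E_D)/(RT)].
(E_U−E_D)/(RT) = (39.1−59.1)×10³/(8.314×381) = -20000/3168 = -6.314.
k_D/k_U = (5.22×10^8/3.79×10^6)·exp(-6.314) = 137.7 × 0.001811 = 0.249.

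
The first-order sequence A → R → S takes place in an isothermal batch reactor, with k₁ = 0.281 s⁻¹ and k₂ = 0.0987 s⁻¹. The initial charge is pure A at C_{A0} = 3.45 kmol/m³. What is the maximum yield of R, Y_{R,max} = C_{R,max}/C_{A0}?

At the optimum, C_{R,max}/C_{A0} = (k₁/k₂)^[k₂/(k₂−k₁)].
= (0.281/0.0987)^(0.0987/(0.0987−0.281)) = (2.847)^(-0.5414) = 0.5675.

0.568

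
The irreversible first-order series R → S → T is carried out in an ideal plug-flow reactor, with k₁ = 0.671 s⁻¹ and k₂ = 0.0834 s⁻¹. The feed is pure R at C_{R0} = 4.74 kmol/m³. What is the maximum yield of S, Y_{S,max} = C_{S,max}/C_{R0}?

0.744

At the optimum, C_{S,max}/C_{R0} = (k₁/k₂)^[k₂/(k₂−k₁)].
= (0.671/0.0834)^(0.0834/(0.0834−0.671)) = (8.046)^(-0.1419) = 0.7438.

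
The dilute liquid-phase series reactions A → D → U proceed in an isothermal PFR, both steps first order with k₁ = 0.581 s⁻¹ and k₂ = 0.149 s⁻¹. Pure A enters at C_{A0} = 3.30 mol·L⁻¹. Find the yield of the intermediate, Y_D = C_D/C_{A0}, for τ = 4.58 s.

0.586

For first-order series with pure A initially, C_D(τ) = k₁C_{A0}/(k₂−k₁)·(e^(−k₁τ) − e^(−k₂τ)).
e^(−k₁τ) = e^(−0.581×4.58) = e^(−2.661) = 0.06988; e^(−k₂τ) = e^(−0.6824) = 0.5054.
C_D = 0.581×3.30/(0.149−0.581) × (0.06988−0.5054) = (-4.438)×(-0.4355) = 1.933 mol·L⁻¹.
Y_D = C_D/C_{A0} = 1.933/3.30 = 0.586.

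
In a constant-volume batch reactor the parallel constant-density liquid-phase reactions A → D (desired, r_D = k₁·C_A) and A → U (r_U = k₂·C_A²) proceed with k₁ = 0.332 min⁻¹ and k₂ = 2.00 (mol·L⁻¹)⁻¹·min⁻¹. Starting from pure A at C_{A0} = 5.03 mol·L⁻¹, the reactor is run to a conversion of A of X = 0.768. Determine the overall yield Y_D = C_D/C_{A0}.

0.0449

C_A = C_{A0}(1−X) = 1.167 mol·L⁻¹.
Along a PFR/batch, dC_D/dC_A = −r_D/(r_D+r_U) = −k₁/(k₁+k₂·C_A).
Integrating from C_{A0} to C_A: C_D = (0.332/2.00)·ln[(0.332+2.00·5.03)/(0.332+2.00·1.17)] = 0.1660·ln(10.39/2.666) = 0.2258 mol·L⁻¹.
Y_D = C_D/C_{A0} = 0.2258/5.03 = 0.0449.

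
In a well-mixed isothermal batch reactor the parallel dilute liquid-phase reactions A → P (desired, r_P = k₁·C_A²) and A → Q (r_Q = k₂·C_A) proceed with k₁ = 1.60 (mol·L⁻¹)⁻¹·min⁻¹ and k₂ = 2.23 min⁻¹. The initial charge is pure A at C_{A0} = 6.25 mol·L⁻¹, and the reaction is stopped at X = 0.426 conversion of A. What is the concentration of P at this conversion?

C_A = C_{A0}(1−X) = 3.588 mol·L⁻¹.
Along a PFR/batch, dC_Q/dC_A = −r_Q/(r_P+r_Q) = −k₂/(k₂+k₁·C_A).
Integrating from C_{A0} to C_A: C_Q = (2.23/1.60)·ln[(2.23+1.60·6.25)/(2.23+1.60·3.59)] = 1.394·ln(12.23/7.970) = 0.5968 mol·L⁻¹.
Then C_P = (C_{A0}−C_A) − C_Q = 2.662 − 0.5968 = 2.066 mol·L⁻¹.

2.07 mol·L⁻¹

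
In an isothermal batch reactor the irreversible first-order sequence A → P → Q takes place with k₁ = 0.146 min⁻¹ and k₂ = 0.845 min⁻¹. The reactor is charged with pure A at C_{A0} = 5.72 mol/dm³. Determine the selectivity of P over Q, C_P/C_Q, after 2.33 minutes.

0.707

Solving the coupled first-order balances gives C_P(t) = [k₁/(k₂−k₁)]·C_{A0}·(e^(−k₁t) − e^(−k₂t)).
e^(−k₁t) = e^(−0.146×2.33) = e^(−0.3402) = 0.7116; e^(−k₂t) = e^(−1.969) = 0.1396.
C_P = 0.146×5.72/(0.845−0.146) × (0.7116−0.1396) = 1.195×0.5720 = 0.6834 mol/dm³.
C_A = C_{A0}e^(−k₁t) = 4.071 mol/dm³, so C_Q = C_{A0}−C_A−C_P = 0.9660 mol/dm³; C_P/C_Q = 0.707.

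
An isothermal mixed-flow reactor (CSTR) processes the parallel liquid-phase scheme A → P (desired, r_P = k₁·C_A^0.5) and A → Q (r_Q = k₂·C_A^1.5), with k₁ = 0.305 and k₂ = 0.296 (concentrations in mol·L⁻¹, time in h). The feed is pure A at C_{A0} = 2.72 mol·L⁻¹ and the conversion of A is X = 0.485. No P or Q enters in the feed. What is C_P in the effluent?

Exit C_A = C_{A0}(1−X) = 2.72×0.515 = 1.401 mol·L⁻¹.
A CSTR operates uniformly at the exit composition, giving r_P = 0.3610 and r_Q = 0.4907 (each k·C_A^n at C_A = 1.401).
Fraction of consumed A going to P: r_P/(r_P+r_Q) = 0.4238.
C_P = 0.4238·C_{A0}·X = 0.4238×2.72×0.485 = 0.559 mol·L⁻¹.

0.559 mol·L⁻¹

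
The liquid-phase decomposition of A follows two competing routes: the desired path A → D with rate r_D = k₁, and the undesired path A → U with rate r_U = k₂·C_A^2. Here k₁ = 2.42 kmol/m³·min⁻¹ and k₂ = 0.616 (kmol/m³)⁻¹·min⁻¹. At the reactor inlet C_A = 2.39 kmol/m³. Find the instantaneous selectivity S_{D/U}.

S_{D/U} = r_D/r_U = (k₁)/(k₂·C_A^2) = (k₁/k₂)·C_A^-2.
= (2.42) / (0.616×2.390^2) = 2.420/3.519 = 0.688.

0.688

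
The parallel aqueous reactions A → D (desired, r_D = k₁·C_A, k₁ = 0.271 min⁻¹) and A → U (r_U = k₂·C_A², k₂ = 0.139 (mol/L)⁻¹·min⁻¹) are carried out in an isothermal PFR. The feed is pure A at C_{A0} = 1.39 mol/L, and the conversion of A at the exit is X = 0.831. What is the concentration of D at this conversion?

C_A = C_{A0}(1−X) = 0.2349 mol/L.
Along a PFR/batch, dC_D/dC_A = −r_D/(r_D+r_U) = −k₁/(k₁+k₂·C_A).
Integrating from C_{A0} to C_A: C_D = (0.271/0.139)·ln[(0.271+0.139·1.39)/(0.271+0.139·0.235)] = 1.950·ln(0.4642/0.3037) = 0.8275 mol/L.

0.828 mol/L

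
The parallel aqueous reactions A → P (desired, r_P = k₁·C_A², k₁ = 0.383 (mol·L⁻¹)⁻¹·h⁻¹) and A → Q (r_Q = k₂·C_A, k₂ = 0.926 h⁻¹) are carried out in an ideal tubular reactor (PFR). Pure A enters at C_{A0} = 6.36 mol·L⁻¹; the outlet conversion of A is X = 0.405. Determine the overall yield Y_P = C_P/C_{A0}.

C_A = C_{A0}(1−X) = 3.784 mol·L⁻¹.
Along a PFR/batch, dC_Q/dC_A = −r_Q/(r_P+r_Q) = −k₂/(k₂+k₁·C_A).
Integrating from C_{A0} to C_A: C_Q = (0.926/0.383)·ln[(0.926+0.383·6.36)/(0.926+0.383·3.78)] = 2.418·ln(3.362/2.375) = 0.8398 mol·L⁻¹.
Then C_P = (C_{A0}−C_A) − C_Q = 2.576 − 0.8398 = 1.736 mol·L⁻¹.
Y_P = C_P/C_{A0} = 1.736/6.36 = 0.273.

0.273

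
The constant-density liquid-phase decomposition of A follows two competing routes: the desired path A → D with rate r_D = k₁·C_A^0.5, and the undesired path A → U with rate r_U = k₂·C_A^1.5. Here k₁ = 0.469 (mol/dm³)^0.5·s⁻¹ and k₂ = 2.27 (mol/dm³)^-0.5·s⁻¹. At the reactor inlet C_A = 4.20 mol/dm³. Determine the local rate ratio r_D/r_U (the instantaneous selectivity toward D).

0.0492

S_{D/U} = r_D/r_U = (k₁·C_A^0.5)/(k₂·C_A^1.5) = (k₁/k₂)·C_A⁻¹.
= (0.469×4.200^0.5) / (2.27×4.200^1.5) = 0.9612/19.54 = 0.0492.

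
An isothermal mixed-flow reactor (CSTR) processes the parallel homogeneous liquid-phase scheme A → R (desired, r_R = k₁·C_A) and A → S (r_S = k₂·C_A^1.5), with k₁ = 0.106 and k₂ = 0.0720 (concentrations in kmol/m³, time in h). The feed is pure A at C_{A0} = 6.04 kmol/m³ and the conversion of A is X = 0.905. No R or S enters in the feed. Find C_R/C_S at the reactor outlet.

Exit C_A = C_{A0}(1−X) = 6.04×0.0950 = 0.5738 kmol/m³.
Rates in a CSTR are evaluated at the outlet concentration: r_R = 0.106×0.5738 = 0.06082, r_S = 0.0720×0.5738^1.5 = 0.03129.
Overall selectivity = C_R/C_S = r_Rτ/(r_Sτ) = r_R/r_S = 1.94.

1.94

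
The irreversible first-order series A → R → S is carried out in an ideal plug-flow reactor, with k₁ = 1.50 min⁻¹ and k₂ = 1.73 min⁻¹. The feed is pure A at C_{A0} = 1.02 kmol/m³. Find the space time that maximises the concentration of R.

0.620 min

The intermediate peaks when r₁ = r₂, i.e. k₁e^(−k₁τ) = k₂e^(−k₂τ), giving τ_opt = ln(k₂/k₁)/(k₂−k₁).
= ln(1.73/1.50)/(1.73−1.50) = ln(1.153)/0.2300 = 0.1427/0.2300 = 0.620 min.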